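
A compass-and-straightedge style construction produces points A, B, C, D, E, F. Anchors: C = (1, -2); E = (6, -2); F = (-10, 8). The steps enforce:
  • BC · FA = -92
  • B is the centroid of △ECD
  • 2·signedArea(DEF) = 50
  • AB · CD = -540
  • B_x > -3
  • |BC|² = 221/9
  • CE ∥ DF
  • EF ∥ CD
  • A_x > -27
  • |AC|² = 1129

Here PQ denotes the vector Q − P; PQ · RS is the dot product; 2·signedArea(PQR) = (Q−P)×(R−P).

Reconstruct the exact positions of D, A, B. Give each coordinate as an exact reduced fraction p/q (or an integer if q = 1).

A = (-26, 18)
B = (-8/3, 4/3)
D = (-15, 8)

1. D_x = -15  [CE ∥ DF ∩ EF ∥ CD]
2. D_y = 8  [CE ∥ DF ∩ EF ∥ CD]
   → D = (-15, 8)
3. B_x = -8/3  [B is the centroid of △ECD]
4. B_y = 4/3  [B is the centroid of △ECD]
   → B = (-8/3, 4/3)
5. A_x = -26  [AB · CD = -540 ∩ BC · FA = -92]
6. A_y = 18  [AB · CD = -540 ∩ BC · FA = -92]
   → A = (-26, 18)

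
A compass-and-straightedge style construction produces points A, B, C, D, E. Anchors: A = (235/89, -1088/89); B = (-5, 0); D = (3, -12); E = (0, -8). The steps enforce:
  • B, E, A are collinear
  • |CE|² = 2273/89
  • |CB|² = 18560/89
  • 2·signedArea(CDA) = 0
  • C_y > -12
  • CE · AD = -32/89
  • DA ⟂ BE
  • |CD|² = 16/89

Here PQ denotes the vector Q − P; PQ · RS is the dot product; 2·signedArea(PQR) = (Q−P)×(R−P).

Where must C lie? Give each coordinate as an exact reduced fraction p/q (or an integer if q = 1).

C = (299/89, -1048/89)

1. C_x = 299/89  [2·signedArea(CDA) = 0 ∩ CE · AD = -32/89]
2. C_y = -1048/89  [2·signedArea(CDA) = 0 ∩ CE · AD = -32/89]
   → C = (299/89, -1048/89)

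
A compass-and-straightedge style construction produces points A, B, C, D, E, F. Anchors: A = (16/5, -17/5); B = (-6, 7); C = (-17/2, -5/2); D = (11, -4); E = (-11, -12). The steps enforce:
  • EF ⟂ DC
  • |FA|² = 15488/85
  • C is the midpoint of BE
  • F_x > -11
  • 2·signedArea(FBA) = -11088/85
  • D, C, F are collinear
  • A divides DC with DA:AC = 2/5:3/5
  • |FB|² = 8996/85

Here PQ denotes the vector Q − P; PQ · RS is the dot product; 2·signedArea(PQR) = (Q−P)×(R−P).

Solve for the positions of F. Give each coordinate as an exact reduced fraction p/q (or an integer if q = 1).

F = (-872/85, -201/85)

1. F_x = -872/85  [D, C, F are collinear ∩ EF ⟂ DC]
2. F_y = -201/85  [D, C, F are collinear ∩ EF ⟂ DC]
   → F = (-872/85, -201/85)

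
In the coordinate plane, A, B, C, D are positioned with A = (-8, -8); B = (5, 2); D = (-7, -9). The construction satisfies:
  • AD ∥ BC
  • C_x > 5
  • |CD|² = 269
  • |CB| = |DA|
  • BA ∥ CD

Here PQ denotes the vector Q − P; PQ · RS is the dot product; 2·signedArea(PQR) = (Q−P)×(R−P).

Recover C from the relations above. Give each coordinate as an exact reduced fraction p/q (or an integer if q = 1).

1. C_x = 6  [BA ∥ CD ∩ AD ∥ BC]
2. C_y = 1  [BA ∥ CD ∩ AD ∥ BC]
   → C = (6, 1)

C = (6, 1)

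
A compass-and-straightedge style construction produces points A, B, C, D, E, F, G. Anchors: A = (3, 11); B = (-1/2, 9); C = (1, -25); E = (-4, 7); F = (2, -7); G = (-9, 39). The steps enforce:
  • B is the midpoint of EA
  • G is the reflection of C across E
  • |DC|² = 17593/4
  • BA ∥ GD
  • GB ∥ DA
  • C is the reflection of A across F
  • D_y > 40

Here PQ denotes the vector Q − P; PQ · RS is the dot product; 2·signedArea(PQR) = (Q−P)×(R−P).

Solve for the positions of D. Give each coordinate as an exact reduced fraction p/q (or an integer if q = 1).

D = (-11/2, 41)

1. D_x = -11/2  [GB ∥ DA ∩ BA ∥ GD]
2. D_y = 41  [GB ∥ DA ∩ BA ∥ GD]
   → D = (-11/2, 41)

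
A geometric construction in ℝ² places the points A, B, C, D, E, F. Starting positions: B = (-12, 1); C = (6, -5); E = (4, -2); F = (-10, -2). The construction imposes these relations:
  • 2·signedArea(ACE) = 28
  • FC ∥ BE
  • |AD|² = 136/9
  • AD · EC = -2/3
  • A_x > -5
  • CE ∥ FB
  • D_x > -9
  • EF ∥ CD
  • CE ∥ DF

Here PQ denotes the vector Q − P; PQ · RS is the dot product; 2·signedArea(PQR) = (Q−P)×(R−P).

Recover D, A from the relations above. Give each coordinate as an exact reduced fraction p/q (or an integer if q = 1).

1. D_x = -8  [CE ∥ DF ∩ EF ∥ CD]
2. D_y = -5  [CE ∥ DF ∩ EF ∥ CD]
   → D = (-8, -5)
3. A_x = -14/3  [2·signedArea(ACE) = 28 ∩ AD · EC = -2/3]
4. A_y = -3  [2·signedArea(ACE) = 28 ∩ AD · EC = -2/3]
   → A = (-14/3, -3)

A = (-14/3, -3)
D = (-8, -5)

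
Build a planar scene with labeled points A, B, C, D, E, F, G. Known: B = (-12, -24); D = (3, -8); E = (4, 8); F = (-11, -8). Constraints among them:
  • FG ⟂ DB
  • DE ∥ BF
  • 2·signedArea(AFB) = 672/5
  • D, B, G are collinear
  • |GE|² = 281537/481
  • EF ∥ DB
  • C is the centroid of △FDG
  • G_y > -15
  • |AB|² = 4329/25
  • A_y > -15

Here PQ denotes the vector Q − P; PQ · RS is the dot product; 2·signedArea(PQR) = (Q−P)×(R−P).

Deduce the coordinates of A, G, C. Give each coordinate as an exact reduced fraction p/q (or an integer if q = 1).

1. A_x = -3  [line 16·x + -1·y + 168/5 = 0 ∩ |AB|² = 4329/25]
2. A_y = -72/5  [line 16·x + -1·y + 168/5 = 0 ∩ |AB|² = 4329/25]
   → A = (-3, -72/5)
3. G_x = -1707/481  [D, B, G are collinear ∩ FG ⟂ DB]
4. G_y = -7208/481  [D, B, G are collinear ∩ FG ⟂ DB]
   → G = (-1707/481, -7208/481)
5. C_x = -5555/1443  [C is the centroid of △FDG]
6. C_y = -4968/481  [C is the centroid of △FDG]
   → C = (-5555/1443, -4968/481)

A = (-3, -72/5)
C = (-5555/1443, -4968/481)
G = (-1707/481, -7208/481)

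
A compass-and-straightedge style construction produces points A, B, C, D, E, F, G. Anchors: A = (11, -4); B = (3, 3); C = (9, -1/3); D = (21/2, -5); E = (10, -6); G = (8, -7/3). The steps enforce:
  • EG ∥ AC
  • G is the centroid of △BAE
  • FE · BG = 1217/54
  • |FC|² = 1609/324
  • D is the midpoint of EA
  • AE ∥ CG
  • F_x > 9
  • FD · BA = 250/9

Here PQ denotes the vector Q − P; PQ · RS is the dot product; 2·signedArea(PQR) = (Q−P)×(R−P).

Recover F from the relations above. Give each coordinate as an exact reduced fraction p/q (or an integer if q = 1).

F = (55/6, -23/9)

1. F_x = 55/6  [FE · BG = 1217/54 ∩ FD · BA = 250/9]
2. F_y = -23/9  [FE · BG = 1217/54 ∩ FD · BA = 250/9]
   → F = (55/6, -23/9)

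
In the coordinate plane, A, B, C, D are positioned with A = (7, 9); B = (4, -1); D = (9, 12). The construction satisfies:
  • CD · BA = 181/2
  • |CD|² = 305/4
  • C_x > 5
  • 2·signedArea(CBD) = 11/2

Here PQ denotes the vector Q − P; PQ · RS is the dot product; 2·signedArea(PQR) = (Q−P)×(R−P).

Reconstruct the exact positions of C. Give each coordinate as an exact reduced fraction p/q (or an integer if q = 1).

1. C_x = 11/2  [CD · BA = 181/2 ∩ 2·signedArea(CBD) = 11/2]
2. C_y = 4  [CD · BA = 181/2 ∩ 2·signedArea(CBD) = 11/2]
   → C = (11/2, 4)

C = (11/2, 4)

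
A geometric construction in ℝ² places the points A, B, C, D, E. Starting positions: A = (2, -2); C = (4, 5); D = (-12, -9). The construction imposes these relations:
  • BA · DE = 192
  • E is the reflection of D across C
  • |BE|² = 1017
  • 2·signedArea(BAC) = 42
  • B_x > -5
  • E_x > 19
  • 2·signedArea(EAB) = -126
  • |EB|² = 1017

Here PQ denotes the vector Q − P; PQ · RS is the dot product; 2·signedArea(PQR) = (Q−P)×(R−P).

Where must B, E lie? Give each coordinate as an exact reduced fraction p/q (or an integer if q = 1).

B = (-4, -2)
E = (20, 19)

1. E_x = 20  [E is the reflection of D across C]
2. E_y = 19  [E is the reflection of D across C]
   → E = (20, 19)
3. B_x = -4  [BA · DE = 192 ∩ 2·signedArea(BAC) = 42]
4. B_y = -2  [BA · DE = 192 ∩ 2·signedArea(BAC) = 42]
   → B = (-4, -2)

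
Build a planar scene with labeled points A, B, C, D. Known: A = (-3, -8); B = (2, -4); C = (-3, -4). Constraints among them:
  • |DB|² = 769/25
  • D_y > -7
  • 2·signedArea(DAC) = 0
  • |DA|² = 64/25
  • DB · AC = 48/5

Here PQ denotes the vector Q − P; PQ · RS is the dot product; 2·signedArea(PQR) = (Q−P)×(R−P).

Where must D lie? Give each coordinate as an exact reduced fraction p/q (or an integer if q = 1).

D = (-3, -32/5)

1. D_x = -3  [2·signedArea(DAC) = 0 ∩ DB · AC = 48/5]
2. D_y = -32/5  [2·signedArea(DAC) = 0 ∩ DB · AC = 48/5]
   → D = (-3, -32/5)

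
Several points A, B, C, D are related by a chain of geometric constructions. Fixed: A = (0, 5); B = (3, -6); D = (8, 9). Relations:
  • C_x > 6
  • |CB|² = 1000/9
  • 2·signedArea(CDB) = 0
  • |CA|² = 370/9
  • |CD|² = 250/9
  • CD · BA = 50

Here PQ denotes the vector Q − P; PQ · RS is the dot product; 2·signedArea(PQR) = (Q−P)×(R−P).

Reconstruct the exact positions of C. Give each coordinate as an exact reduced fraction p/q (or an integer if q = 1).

1. C_x = 19/3  [2·signedArea(CDB) = 0 ∩ CD · BA = 50]
2. C_y = 4  [2·signedArea(CDB) = 0 ∩ CD · BA = 50]
   → C = (19/3, 4)

C = (19/3, 4)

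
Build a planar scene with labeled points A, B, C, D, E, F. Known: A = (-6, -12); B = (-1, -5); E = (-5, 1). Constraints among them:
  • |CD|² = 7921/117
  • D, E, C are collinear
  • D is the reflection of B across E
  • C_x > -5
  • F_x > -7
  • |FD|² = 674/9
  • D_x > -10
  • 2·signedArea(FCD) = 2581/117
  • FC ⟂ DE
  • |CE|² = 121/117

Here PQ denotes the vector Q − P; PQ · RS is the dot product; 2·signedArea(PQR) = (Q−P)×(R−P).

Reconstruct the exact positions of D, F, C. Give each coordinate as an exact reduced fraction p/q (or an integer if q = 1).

1. D_x = -9  [D is the reflection of B across E]
2. D_y = 7  [D is the reflection of B across E]
   → D = (-9, 7)
3. C_x = -173/39  [line 6·x + 4·y + 26 = 0 ∩ |CD|² = 7921/117]
4. C_y = 2/13  [line 6·x + 4·y + 26 = 0 ∩ |CD|² = 7921/117]
   → C = (-173/39, 2/13)
5. F_x = -20/3  [2·signedArea(FCD) = 2581/117 ∩ FC ⟂ DE]
6. F_y = -4/3  [2·signedArea(FCD) = 2581/117 ∩ FC ⟂ DE]
   → F = (-20/3, -4/3)

C = (-173/39, 2/13)
D = (-9, 7)
F = (-20/3, -4/3)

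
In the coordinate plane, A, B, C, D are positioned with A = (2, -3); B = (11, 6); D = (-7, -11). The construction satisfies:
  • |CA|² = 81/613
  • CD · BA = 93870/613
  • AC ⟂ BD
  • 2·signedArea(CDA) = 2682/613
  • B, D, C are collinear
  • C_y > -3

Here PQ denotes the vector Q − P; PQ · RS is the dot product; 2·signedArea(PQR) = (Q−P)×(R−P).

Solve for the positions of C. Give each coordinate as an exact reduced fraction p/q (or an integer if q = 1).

1. C_x = 1073/613  [B, D, C are collinear ∩ AC ⟂ BD]
2. C_y = -1677/613  [B, D, C are collinear ∩ AC ⟂ BD]
   → C = (1073/613, -1677/613)

C = (1073/613, -1677/613)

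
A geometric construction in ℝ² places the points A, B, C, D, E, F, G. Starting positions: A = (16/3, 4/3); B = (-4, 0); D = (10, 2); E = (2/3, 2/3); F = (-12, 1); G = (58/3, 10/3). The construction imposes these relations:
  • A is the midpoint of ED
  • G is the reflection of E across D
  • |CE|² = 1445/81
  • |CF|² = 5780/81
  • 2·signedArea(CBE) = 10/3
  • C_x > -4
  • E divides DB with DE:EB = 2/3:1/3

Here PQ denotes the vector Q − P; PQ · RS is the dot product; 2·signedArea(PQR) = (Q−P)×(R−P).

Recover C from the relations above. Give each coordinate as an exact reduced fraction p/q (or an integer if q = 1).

1. C_x = -32/9  [line -2/3·x + 14/3·y + -6 = 0 ∩ |CF|² = 5780/81]
2. C_y = 7/9  [line -2/3·x + 14/3·y + -6 = 0 ∩ |CF|² = 5780/81]
   → C = (-32/9, 7/9)

C = (-32/9, 7/9)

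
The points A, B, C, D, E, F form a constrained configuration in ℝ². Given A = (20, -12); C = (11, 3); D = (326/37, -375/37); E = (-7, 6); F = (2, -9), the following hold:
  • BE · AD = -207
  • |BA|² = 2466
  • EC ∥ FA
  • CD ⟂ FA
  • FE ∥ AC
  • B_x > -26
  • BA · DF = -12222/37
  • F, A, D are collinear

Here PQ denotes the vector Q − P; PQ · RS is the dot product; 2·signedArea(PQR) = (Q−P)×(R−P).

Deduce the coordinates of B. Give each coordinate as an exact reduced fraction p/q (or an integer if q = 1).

B = (-25, 9)

1. B_x = -25  [line 414/37·x + -69/37·y + 10971/37 = 0 ∩ |BA|² = 2466]
2. B_y = 9  [line 414/37·x + -69/37·y + 10971/37 = 0 ∩ |BA|² = 2466]
   → B = (-25, 9)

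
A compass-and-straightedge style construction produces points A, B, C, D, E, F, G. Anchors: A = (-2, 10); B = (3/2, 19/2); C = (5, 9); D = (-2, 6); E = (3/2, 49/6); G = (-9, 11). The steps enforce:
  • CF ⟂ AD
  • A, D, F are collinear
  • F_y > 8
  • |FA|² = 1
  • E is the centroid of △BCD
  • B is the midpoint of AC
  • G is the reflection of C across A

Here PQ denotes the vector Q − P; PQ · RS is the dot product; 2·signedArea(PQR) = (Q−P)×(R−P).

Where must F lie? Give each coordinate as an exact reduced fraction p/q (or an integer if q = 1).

1. F_x = -2  [A, D, F are collinear ∩ CF ⟂ AD]
2. F_y = 9  [A, D, F are collinear ∩ CF ⟂ AD]
   → F = (-2, 9)

F = (-2, 9)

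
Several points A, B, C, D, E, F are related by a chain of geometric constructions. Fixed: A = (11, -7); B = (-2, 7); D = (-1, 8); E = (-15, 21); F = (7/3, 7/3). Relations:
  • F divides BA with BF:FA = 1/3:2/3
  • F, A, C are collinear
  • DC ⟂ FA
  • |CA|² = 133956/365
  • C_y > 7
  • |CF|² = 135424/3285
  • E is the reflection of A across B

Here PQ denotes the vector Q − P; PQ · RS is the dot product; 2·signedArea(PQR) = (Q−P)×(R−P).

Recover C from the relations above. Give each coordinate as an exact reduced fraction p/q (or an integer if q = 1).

1. C_x = -743/365  [F, A, C are collinear ∩ DC ⟂ FA]
2. C_y = 2569/365  [F, A, C are collinear ∩ DC ⟂ FA]
   → C = (-743/365, 2569/365)

C = (-743/365, 2569/365)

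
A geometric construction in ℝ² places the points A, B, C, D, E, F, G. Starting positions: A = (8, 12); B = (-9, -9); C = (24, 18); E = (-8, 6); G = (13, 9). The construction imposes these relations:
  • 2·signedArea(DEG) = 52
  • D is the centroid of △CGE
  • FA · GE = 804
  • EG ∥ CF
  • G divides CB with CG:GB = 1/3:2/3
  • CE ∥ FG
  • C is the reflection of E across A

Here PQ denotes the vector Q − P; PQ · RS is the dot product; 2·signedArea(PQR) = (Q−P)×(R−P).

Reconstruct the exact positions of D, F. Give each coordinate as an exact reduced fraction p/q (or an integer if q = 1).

1. D_x = 29/3  [D is the centroid of △CGE]
2. D_y = 11  [D is the centroid of △CGE]
   → D = (29/3, 11)
3. F_x = 45  [CE ∥ FG ∩ EG ∥ CF]
4. F_y = 21  [CE ∥ FG ∩ EG ∥ CF]
   → F = (45, 21)

D = (29/3, 11)
F = (45, 21)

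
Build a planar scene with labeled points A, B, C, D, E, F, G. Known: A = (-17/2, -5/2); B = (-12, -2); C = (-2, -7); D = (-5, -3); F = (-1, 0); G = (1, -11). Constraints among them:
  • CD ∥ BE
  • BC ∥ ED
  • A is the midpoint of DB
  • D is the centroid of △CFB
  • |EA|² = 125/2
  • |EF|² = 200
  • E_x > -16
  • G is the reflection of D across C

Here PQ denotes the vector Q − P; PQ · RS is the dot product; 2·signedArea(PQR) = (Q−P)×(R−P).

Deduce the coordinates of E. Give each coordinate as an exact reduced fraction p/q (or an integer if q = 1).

1. E_x = -15  [BC ∥ ED ∩ CD ∥ BE]
2. E_y = 2  [BC ∥ ED ∩ CD ∥ BE]
   → E = (-15, 2)

E = (-15, 2)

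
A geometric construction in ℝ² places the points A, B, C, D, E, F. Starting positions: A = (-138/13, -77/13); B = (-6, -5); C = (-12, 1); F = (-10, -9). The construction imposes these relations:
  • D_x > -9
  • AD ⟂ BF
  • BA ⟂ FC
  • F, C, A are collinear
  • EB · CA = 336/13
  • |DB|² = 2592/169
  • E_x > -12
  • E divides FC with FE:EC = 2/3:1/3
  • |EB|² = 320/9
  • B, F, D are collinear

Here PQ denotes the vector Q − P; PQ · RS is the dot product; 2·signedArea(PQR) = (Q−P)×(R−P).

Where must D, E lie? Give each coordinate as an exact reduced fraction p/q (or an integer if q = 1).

1. D_x = -114/13  [B, F, D are collinear ∩ AD ⟂ BF]
2. D_y = -101/13  [B, F, D are collinear ∩ AD ⟂ BF]
   → D = (-114/13, -101/13)
3. E_x = -34/3  [E divides FC with FE:EC = 2/3:1/3]
4. E_y = -7/3  [E divides FC with FE:EC = 2/3:1/3]
   → E = (-34/3, -7/3)

D = (-114/13, -101/13)
E = (-34/3, -7/3)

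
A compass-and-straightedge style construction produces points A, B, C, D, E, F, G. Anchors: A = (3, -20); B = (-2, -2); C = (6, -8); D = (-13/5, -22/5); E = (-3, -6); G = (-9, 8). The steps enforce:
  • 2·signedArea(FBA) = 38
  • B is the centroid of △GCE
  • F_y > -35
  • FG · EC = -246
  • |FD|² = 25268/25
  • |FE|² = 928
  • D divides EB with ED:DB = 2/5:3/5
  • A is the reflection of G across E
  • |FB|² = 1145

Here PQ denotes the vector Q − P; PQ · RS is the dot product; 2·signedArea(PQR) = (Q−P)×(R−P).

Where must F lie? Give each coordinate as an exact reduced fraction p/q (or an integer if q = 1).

1. F_x = 9  [2·signedArea(FBA) = 38 ∩ FG · EC = -246]
2. F_y = -34  [2·signedArea(FBA) = 38 ∩ FG · EC = -246]
   → F = (9, -34)

F = (9, -34)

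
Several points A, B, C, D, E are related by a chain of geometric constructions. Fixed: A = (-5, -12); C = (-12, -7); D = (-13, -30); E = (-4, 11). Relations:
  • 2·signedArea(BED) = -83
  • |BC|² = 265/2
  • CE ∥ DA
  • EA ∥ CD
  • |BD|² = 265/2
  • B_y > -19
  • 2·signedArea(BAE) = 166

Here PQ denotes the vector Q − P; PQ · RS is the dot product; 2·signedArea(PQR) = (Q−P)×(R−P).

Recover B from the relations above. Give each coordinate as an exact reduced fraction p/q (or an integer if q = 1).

B = (-25/2, -37/2)

1. B_x = -25/2  [2·signedArea(BAE) = 166 ∩ 2·signedArea(BED) = -83]
2. B_y = -37/2  [2·signedArea(BAE) = 166 ∩ 2·signedArea(BED) = -83]
   → B = (-25/2, -37/2)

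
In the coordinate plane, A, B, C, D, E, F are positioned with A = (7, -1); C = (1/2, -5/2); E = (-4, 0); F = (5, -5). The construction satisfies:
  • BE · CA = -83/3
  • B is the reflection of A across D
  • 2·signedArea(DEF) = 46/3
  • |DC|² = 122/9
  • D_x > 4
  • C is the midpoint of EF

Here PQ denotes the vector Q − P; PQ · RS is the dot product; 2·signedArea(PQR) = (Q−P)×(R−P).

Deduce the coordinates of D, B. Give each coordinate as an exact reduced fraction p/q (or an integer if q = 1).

B = (4/3, -14/3)
D = (25/6, -17/6)

1. D_x = 25/6  [line 5·x + 9·y + 14/3 = 0 ∩ |DC|² = 122/9]
2. D_y = -17/6  [line 5·x + 9·y + 14/3 = 0 ∩ |DC|² = 122/9]
   → D = (25/6, -17/6)
3. B_x = 4/3  [B is the reflection of A across D]
4. B_y = -14/3  [B is the reflection of A across D]
   → B = (4/3, -14/3)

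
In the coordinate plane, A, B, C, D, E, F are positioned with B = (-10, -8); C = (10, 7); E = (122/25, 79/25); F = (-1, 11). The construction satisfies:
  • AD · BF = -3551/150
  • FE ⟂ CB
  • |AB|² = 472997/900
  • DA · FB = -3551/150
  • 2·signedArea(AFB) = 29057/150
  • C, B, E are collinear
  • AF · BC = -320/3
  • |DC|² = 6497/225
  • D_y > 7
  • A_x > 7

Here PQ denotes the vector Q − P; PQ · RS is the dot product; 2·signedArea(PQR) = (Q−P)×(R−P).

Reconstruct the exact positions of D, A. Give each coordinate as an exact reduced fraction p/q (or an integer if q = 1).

A = (1097/150, 527/75)
D = (347/75, 529/75)

1. A_x = 1097/150  [2·signedArea(AFB) = 29057/150 ∩ AF · BC = -320/3]
2. A_y = 527/75  [2·signedArea(AFB) = 29057/150 ∩ AF · BC = -320/3]
   → A = (1097/150, 527/75)
3. D_x = 347/75  [line 9·x + 19·y + -13174/75 = 0 ∩ |DC|² = 6497/225]
4. D_y = 529/75  [line 9·x + 19·y + -13174/75 = 0 ∩ |DC|² = 6497/225]
   → D = (347/75, 529/75)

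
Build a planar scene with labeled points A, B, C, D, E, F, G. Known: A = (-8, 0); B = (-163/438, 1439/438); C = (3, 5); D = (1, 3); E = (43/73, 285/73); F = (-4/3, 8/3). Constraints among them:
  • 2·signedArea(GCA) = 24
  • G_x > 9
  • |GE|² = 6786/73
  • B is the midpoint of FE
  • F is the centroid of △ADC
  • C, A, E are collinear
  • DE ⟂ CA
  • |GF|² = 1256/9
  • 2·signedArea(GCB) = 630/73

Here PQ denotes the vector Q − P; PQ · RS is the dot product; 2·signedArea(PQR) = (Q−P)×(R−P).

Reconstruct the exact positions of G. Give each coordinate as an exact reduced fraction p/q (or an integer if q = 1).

G = (10, 6)

1. G_x = 10  [2·signedArea(GCA) = 24 ∩ 2·signedArea(GCB) = 630/73]
2. G_y = 6  [2·signedArea(GCA) = 24 ∩ 2·signedArea(GCB) = 630/73]
   → G = (10, 6)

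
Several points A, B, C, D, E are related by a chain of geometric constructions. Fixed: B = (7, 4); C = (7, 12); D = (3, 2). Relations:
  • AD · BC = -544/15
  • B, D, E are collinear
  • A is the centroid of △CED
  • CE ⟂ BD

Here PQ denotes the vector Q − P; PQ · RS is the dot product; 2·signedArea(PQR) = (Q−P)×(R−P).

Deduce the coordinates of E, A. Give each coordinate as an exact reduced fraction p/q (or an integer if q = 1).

A = (101/15, 98/15)
E = (51/5, 28/5)

1. E_x = 51/5  [B, D, E are collinear ∩ CE ⟂ BD]
2. E_y = 28/5  [B, D, E are collinear ∩ CE ⟂ BD]
   → E = (51/5, 28/5)
3. A_x = 101/15  [A is the centroid of △CED]
4. A_y = 98/15  [A is the centroid of △CED]
   → A = (101/15, 98/15)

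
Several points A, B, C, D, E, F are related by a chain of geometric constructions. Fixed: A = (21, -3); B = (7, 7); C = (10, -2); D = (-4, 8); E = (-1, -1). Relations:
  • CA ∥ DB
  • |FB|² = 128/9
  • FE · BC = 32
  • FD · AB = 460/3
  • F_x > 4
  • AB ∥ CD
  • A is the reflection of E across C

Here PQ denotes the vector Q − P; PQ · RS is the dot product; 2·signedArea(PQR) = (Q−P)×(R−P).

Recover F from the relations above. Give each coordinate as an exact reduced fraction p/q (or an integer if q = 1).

1. F_x = 13/3  [FD · AB = 460/3 ∩ FE · BC = 32]
2. F_y = 13/3  [FD · AB = 460/3 ∩ FE · BC = 32]
   → F = (13/3, 13/3)

F = (13/3, 13/3)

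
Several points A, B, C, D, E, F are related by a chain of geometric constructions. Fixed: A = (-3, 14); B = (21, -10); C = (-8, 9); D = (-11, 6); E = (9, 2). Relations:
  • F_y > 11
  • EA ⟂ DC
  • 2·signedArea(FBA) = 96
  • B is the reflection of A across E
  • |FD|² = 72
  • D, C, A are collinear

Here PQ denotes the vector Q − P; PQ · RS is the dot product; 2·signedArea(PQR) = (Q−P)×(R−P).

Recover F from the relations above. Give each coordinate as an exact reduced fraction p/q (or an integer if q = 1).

F = (-5, 12)

1. F_x = -5  [line -24·x + -24·y + 168 = 0 ∩ |FD|² = 72]
2. F_y = 12  [line -24·x + -24·y + 168 = 0 ∩ |FD|² = 72]
   → F = (-5, 12)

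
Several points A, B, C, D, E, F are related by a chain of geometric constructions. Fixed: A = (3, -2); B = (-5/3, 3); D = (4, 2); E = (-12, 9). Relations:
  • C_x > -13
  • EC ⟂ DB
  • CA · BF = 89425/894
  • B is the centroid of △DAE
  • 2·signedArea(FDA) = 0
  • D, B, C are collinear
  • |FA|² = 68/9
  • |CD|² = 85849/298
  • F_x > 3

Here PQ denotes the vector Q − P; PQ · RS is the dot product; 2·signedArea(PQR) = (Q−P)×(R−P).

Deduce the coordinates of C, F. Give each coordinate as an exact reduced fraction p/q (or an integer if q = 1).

1. C_x = -3789/298  [D, B, C are collinear ∩ EC ⟂ DB]
2. C_y = 1475/298  [D, B, C are collinear ∩ EC ⟂ DB]
   → C = (-3789/298, 1475/298)
3. F_x = 11/3  [2·signedArea(FDA) = 0 ∩ CA · BF = 89425/894]
4. F_y = 2/3  [2·signedArea(FDA) = 0 ∩ CA · BF = 89425/894]
   → F = (11/3, 2/3)

C = (-3789/298, 1475/298)
F = (11/3, 2/3)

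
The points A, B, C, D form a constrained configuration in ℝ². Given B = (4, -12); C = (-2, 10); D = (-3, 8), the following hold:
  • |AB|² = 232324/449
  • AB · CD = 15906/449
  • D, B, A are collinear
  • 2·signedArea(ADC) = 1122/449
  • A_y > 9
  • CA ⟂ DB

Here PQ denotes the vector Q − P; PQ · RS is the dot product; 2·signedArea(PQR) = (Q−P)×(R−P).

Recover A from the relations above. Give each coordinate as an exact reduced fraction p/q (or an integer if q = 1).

1. A_x = -1578/449  [D, B, A are collinear ∩ CA ⟂ DB]
2. A_y = 4252/449  [D, B, A are collinear ∩ CA ⟂ DB]
   → A = (-1578/449, 4252/449)

A = (-1578/449, 4252/449)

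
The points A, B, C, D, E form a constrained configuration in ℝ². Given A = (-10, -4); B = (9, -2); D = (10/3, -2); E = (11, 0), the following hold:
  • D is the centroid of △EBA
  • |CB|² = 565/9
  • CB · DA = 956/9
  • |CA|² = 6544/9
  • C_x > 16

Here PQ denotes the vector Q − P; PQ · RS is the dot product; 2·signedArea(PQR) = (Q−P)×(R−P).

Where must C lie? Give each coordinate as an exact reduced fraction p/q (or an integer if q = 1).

C = (50/3, 0)

1. C_x = 50/3  [line 40/3·x + 2·y + -2000/9 = 0 ∩ |CA|² = 6544/9]
2. C_y = 0  [line 40/3·x + 2·y + -2000/9 = 0 ∩ |CA|² = 6544/9]
   → C = (50/3, 0)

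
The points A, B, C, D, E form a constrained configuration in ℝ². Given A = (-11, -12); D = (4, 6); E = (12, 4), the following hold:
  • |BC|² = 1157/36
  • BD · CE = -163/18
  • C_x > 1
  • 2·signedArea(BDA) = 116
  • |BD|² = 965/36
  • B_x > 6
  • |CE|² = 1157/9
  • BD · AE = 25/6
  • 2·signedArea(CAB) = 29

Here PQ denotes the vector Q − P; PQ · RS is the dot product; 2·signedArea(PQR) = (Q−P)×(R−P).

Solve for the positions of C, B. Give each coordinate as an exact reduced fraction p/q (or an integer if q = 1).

B = (41/6, 5/3)
C = (5/3, -2/3)

1. B_x = 41/6  [2·signedArea(BDA) = 116 ∩ BD · AE = 25/6]
2. B_y = 5/3  [2·signedArea(BDA) = 116 ∩ BD · AE = 25/6]
   → B = (41/6, 5/3)
3. C_x = 5/3  [2·signedArea(CAB) = 29 ∩ BD · CE = -163/18]
4. C_y = -2/3  [2·signedArea(CAB) = 29 ∩ BD · CE = -163/18]
   → C = (5/3, -2/3)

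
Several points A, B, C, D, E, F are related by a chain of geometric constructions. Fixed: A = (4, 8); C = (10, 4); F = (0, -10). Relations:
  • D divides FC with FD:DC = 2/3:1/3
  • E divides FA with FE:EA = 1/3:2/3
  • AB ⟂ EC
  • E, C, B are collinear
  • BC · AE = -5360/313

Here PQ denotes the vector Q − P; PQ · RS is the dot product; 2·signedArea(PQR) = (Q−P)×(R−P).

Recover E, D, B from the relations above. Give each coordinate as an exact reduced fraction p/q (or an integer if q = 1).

B = (2740/313, 892/313)
D = (20/3, -2/3)
E = (4/3, -4)

1. E_x = 4/3  [E divides FA with FE:EA = 1/3:2/3]
2. E_y = -4  [E divides FA with FE:EA = 1/3:2/3]
   → E = (4/3, -4)
3. D_x = 20/3  [D divides FC with FD:DC = 2/3:1/3]
4. D_y = -2/3  [D divides FC with FD:DC = 2/3:1/3]
   → D = (20/3, -2/3)
5. B_x = 2740/313  [E, C, B are collinear ∩ AB ⟂ EC]
6. B_y = 892/313  [E, C, B are collinear ∩ AB ⟂ EC]
   → B = (2740/313, 892/313)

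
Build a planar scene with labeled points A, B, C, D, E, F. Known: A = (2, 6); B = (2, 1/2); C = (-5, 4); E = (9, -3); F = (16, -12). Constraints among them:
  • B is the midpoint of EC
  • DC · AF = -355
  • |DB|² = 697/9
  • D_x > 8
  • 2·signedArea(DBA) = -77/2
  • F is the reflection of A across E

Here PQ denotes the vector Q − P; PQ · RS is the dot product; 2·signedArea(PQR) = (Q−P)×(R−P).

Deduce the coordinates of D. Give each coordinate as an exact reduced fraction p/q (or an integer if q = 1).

1. D_x = 9  [2·signedArea(DBA) = -77/2 ∩ DC · AF = -355]
2. D_y = -29/6  [2·signedArea(DBA) = -77/2 ∩ DC · AF = -355]
   → D = (9, -29/6)

D = (9, -29/6)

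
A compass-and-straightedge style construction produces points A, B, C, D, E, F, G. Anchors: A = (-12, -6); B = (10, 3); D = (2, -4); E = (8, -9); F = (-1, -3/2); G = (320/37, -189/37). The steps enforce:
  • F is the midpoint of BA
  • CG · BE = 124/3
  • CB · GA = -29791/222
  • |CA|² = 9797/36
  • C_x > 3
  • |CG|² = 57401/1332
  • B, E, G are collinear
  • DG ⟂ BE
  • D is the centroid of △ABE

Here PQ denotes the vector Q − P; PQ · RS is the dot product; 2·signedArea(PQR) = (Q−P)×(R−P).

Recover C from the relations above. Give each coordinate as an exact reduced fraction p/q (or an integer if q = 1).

C = (11/3, -5/6)

1. C_x = 11/3  [CB · GA = -29791/222 ∩ CG · BE = 124/3]
2. C_y = -5/6  [CB · GA = -29791/222 ∩ CG · BE = 124/3]
   → C = (11/3, -5/6)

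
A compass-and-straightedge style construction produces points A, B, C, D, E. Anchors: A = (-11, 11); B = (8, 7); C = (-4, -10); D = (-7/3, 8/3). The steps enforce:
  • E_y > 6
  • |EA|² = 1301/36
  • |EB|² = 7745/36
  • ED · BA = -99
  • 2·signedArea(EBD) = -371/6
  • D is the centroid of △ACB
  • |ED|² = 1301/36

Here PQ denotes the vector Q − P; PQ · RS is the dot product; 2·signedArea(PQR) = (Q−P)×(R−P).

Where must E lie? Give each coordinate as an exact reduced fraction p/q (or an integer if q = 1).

1. E_x = -20/3  [2·signedArea(EBD) = -371/6 ∩ ED · BA = -99]
2. E_y = 41/6  [2·signedArea(EBD) = -371/6 ∩ ED · BA = -99]
   → E = (-20/3, 41/6)

E = (-20/3, 41/6)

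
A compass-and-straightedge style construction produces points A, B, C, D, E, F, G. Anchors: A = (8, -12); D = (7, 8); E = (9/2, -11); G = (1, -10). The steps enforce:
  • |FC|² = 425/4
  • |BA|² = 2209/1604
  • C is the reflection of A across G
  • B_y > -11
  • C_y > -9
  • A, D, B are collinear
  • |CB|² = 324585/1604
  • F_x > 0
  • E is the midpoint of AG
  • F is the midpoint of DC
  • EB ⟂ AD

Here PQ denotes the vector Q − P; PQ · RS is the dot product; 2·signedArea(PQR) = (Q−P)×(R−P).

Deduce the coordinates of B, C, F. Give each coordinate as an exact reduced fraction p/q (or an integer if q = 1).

1. B_x = 6369/802  [A, D, B are collinear ∩ EB ⟂ AD]
2. B_y = -4342/401  [A, D, B are collinear ∩ EB ⟂ AD]
   → B = (6369/802, -4342/401)
3. C_x = -6  [C is the reflection of A across G]
4. C_y = -8  [C is the reflection of A across G]
   → C = (-6, -8)
5. F_x = 1/2  [F is the midpoint of DC]
6. F_y = 0  [F is the midpoint of DC]
   → F = (1/2, 0)

B = (6369/802, -4342/401)
C = (-6, -8)
F = (1/2, 0)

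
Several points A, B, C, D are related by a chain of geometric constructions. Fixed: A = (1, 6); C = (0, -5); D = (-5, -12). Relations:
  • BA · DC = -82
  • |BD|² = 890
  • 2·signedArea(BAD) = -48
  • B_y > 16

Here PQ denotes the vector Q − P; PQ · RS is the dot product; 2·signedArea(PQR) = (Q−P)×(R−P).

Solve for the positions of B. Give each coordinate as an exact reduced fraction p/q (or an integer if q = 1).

1. B_x = 2  [BA · DC = -82 ∩ 2·signedArea(BAD) = -48]
2. B_y = 17  [BA · DC = -82 ∩ 2·signedArea(BAD) = -48]
   → B = (2, 17)

B = (2, 17)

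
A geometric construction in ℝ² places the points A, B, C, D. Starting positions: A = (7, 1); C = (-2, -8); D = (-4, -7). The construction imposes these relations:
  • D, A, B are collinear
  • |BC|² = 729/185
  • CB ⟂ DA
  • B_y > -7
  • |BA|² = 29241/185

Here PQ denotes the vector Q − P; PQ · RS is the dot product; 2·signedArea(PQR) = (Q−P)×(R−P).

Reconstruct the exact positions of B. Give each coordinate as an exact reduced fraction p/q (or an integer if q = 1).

B = (-586/185, -1183/185)

1. B_x = -586/185  [D, A, B are collinear ∩ CB ⟂ DA]
2. B_y = -1183/185  [D, A, B are collinear ∩ CB ⟂ DA]
   → B = (-586/185, -1183/185)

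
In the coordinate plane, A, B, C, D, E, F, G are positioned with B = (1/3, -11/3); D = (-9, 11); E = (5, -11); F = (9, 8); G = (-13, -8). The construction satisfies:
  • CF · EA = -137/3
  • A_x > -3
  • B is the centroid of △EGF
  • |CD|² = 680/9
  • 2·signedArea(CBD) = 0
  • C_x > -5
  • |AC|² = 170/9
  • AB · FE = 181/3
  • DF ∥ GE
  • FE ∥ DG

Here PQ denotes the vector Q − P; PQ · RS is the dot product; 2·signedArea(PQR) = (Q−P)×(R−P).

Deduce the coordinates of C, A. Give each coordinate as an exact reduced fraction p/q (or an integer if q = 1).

1. C_x = -13/3  [line -44/3·x + -28/3·y + -88/3 = 0 ∩ |CD|² = 680/9]
2. C_y = 11/3  [line -44/3·x + -28/3·y + -88/3 = 0 ∩ |CD|² = 680/9]
   → C = (-13/3, 11/3)
3. A_x = -2  [AB · FE = 181/3 ∩ CF · EA = -137/3]
4. A_y = 0  [AB · FE = 181/3 ∩ CF · EA = -137/3]
   → A = (-2, 0)

A = (-2, 0)
C = (-13/3, 11/3)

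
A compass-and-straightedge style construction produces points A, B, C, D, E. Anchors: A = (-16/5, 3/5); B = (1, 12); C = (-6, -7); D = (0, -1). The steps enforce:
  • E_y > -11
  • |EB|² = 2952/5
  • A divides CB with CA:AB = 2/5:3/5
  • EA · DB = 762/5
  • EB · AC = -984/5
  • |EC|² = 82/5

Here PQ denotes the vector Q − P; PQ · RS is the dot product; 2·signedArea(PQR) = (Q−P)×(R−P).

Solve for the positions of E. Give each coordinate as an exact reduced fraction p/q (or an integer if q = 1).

E = (-37/5, -54/5)

1. E_x = -37/5  [EA · DB = 762/5 ∩ EB · AC = -984/5]
2. E_y = -54/5  [EA · DB = 762/5 ∩ EB · AC = -984/5]
   → E = (-37/5, -54/5)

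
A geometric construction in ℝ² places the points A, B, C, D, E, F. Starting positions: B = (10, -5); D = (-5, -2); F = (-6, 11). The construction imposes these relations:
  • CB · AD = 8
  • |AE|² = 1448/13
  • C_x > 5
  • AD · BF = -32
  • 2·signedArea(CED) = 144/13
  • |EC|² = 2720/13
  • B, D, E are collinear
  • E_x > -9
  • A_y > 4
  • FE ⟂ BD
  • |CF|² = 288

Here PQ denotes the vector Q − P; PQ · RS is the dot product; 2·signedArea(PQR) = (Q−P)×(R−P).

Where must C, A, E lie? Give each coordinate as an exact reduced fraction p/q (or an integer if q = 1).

A = (0, 5)
C = (6, -1)
E = (-110/13, -17/13)

1. E_x = -110/13  [B, D, E are collinear ∩ FE ⟂ BD]
2. E_y = -17/13  [B, D, E are collinear ∩ FE ⟂ BD]
   → E = (-110/13, -17/13)
3. C_x = 6  [line 9/13·x + 45/13·y + -9/13 = 0 ∩ |CF|² = 288]
4. C_y = -1  [line 9/13·x + 45/13·y + -9/13 = 0 ∩ |CF|² = 288]
   → C = (6, -1)
5. A_x = 0  [line -4·x + 4·y + -20 = 0 ∩ |AE|² = 1448/13]
6. A_y = 5  [line -4·x + 4·y + -20 = 0 ∩ |AE|² = 1448/13]
   → A = (0, 5)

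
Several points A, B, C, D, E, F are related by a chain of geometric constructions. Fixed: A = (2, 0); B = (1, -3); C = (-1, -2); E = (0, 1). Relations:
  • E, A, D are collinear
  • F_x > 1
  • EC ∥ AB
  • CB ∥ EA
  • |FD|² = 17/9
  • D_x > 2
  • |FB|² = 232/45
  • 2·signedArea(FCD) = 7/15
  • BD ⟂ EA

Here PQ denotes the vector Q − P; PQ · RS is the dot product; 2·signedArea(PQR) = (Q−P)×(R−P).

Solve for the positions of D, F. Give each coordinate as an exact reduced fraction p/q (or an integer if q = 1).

1. D_x = 12/5  [E, A, D are collinear ∩ BD ⟂ EA]
2. D_y = -1/5  [E, A, D are collinear ∩ BD ⟂ EA]
   → D = (12/5, -1/5)
3. F_x = 17/15  [line -9/5·x + 17/5·y + 68/15 = 0 ∩ |FB|² = 232/45]
4. F_y = -11/15  [line -9/5·x + 17/5·y + 68/15 = 0 ∩ |FB|² = 232/45]
   → F = (17/15, -11/15)

D = (12/5, -1/5)
F = (17/15, -11/15)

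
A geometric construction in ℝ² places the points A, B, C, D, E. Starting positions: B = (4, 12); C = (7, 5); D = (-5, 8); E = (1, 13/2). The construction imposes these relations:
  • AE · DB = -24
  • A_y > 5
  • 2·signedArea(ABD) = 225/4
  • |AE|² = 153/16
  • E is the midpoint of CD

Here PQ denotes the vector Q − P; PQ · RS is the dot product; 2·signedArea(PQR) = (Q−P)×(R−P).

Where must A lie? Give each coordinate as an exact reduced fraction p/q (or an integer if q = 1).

A = (4, 23/4)

1. A_x = 4  [AE · DB = -24 ∩ 2·signedArea(ABD) = 225/4]
2. A_y = 23/4  [AE · DB = -24 ∩ 2·signedArea(ABD) = 225/4]
   → A = (4, 23/4)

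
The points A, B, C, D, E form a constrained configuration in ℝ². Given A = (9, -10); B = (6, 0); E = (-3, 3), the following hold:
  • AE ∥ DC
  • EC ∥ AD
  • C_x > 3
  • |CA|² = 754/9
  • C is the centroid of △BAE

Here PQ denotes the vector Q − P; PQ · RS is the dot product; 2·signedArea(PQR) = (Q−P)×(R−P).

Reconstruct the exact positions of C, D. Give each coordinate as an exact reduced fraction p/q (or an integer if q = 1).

C = (4, -7/3)
D = (16, -46/3)

1. C_x = 4  [C is the centroid of △BAE]
2. C_y = -7/3  [C is the centroid of △BAE]
   → C = (4, -7/3)
3. D_x = 16  [AE ∥ DC ∩ EC ∥ AD]
4. D_y = -46/3  [AE ∥ DC ∩ EC ∥ AD]
   → D = (16, -46/3)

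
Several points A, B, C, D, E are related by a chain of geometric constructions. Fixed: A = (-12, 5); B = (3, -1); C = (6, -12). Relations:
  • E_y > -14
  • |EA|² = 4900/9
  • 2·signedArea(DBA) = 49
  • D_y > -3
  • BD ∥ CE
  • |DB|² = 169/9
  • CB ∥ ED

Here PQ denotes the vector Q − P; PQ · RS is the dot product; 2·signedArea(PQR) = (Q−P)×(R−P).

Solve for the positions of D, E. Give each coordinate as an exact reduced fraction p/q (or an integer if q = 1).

D = (-1, -8/3)
E = (2, -41/3)

1. D_x = -1  [line -6·x + -15·y + -46 = 0 ∩ |DB|² = 169/9]
2. D_y = -8/3  [line -6·x + -15·y + -46 = 0 ∩ |DB|² = 169/9]
   → D = (-1, -8/3)
3. E_x = 2  [CB ∥ ED ∩ BD ∥ CE]
4. E_y = -41/3  [CB ∥ ED ∩ BD ∥ CE]
   → E = (2, -41/3)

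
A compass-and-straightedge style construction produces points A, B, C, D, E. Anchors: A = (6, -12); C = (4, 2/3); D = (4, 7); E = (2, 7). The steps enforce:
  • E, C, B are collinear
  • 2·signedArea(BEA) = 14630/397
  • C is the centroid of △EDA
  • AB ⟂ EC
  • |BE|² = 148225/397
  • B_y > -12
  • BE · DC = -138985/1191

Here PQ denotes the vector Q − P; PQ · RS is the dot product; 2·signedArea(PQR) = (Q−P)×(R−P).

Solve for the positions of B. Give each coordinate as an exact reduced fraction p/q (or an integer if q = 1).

B = (3104/397, -4536/397)

1. B_x = 3104/397  [E, C, B are collinear ∩ AB ⟂ EC]
2. B_y = -4536/397  [E, C, B are collinear ∩ AB ⟂ EC]
   → B = (3104/397, -4536/397)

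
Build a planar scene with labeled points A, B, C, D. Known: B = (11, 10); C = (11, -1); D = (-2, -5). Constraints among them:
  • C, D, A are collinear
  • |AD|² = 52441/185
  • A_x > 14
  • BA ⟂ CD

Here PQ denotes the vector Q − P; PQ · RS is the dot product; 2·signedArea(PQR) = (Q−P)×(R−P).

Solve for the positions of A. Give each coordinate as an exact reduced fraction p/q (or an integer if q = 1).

1. A_x = 2607/185  [C, D, A are collinear ∩ BA ⟂ CD]
2. A_y = -9/185  [C, D, A are collinear ∩ BA ⟂ CD]
   → A = (2607/185, -9/185)

A = (2607/185, -9/185)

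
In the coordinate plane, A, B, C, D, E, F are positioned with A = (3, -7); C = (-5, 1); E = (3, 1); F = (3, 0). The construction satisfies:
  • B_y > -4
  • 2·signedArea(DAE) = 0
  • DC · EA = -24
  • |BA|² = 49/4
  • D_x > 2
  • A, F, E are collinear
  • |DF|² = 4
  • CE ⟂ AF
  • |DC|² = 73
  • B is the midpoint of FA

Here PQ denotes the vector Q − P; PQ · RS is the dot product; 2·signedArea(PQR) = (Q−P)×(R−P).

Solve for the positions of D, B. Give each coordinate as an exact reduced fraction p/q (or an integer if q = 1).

1. D_x = 3  [2·signedArea(DAE) = 0 ∩ DC · EA = -24]
2. D_y = -2  [2·signedArea(DAE) = 0 ∩ DC · EA = -24]
   → D = (3, -2)
3. B_x = 3  [B is the midpoint of FA]
4. B_y = -7/2  [B is the midpoint of FA]
   → B = (3, -7/2)

B = (3, -7/2)
D = (3, -2)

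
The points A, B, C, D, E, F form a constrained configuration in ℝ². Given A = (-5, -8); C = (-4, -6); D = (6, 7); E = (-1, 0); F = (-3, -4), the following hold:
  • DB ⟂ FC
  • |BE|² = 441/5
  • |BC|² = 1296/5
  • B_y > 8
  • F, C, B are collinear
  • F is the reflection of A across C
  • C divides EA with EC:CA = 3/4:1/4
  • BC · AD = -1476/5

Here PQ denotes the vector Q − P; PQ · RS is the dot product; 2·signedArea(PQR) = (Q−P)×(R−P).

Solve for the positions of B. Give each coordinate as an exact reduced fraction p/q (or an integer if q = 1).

1. B_x = 16/5  [F, C, B are collinear ∩ DB ⟂ FC]
2. B_y = 42/5  [F, C, B are collinear ∩ DB ⟂ FC]
   → B = (16/5, 42/5)

B = (16/5, 42/5)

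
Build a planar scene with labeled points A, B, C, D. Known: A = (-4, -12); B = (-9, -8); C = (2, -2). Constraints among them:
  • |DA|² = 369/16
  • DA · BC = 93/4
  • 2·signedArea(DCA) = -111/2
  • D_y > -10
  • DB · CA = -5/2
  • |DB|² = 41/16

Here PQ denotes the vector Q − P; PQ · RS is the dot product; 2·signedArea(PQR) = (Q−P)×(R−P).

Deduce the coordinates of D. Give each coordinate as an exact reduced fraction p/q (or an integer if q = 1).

D = (-31/4, -9)

1. D_x = -31/4  [2·signedArea(DCA) = -111/2 ∩ DB · CA = -5/2]
2. D_y = -9  [2·signedArea(DCA) = -111/2 ∩ DB · CA = -5/2]
   → D = (-31/4, -9)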